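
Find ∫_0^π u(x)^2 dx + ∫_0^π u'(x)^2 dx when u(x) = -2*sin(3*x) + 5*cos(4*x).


||u||_{H^1(0,π)}^2 = 2040/7 + 465*π/2

u'(x) = -20*sin(4*x) - 6*cos(3*x).
Expand u² and (u')² and integrate term by term on (0, π), using: for integers n ≥ 1, ∫_0^π sin²(nx) dx = ∫_0^π cos²(nx) dx = π/2; for n ≠ n', ∫_0^π sin(nx)sin(n'x) dx = ∫_0^π cos(nx)cos(n'x) dx = 0; and by product-to-sum, ∫_0^π sin(nx)cos(n'x) dx = ½∫_0^π [sin((n+n')x) + sin((n−n')x)] dx, which is 0 when n+n' is even and 2n/(n²−n'²) when n+n' is odd (it need not vanish on (0, π)).
  u² squared terms: (-2)²·∫sin(3x)² dx = 4·π/2 = 2*π;  (5)²·∫cos(4x)² dx = 25·π/2 = 25*π/2.
  u² cross terms: 2·(-2)·(5)·∫sin(3x)·cos(4x) dx = -20·(-6/7) = 120/7.
  So ∫_0^π u² dx = 2*π + 25*π/2 + 120/7 = 120/7 + 29*π/2.
  (u')² squared terms: (-20)²·∫sin(4x)² dx = 400·π/2 = 200*π;  (-6)²·∫cos(3x)² dx = 36·π/2 = 18*π.
  (u')² cross terms: 2·(-20)·(-6)·∫sin(4x)·cos(3x) dx = 240·(8/7) = 1920/7.
  So ∫_0^π (u')² dx = 200*π + 18*π + 1920/7 = 1920/7 + 218*π.
||u||_{H^1}^2 = (120/7 + 29*π/2) + (1920/7 + 218*π) = 2040/7 + 465*π/2.


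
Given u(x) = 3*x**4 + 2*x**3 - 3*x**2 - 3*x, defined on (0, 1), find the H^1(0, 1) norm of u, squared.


||u||_{H^1}^2 = 573/35

The H^1 norm (squared) on an interval (0, L) is
  ||u||_{H^1}^2 = ∫_0^L u(x)^2 dx + ∫_0^L u'(x)^2 dx.
Compute u'(x) = 12*x**3 + 6*x**2 - 6*x - 3.
Then u(x)^2 = 9*x**8 + 12*x**7 - 14*x**6 - 30*x**5 - 3*x**4 + 18*x**3 + 9*x**2 and u'(x)^2 = 144*x**6 + 144*x**5 - 108*x**4 - 144*x**3 + 36*x + 9.
Integrate each monomial from 0 to 1 using ∫_0^1 c·x^n dx = c·1^(n+1)/(n+1):
  ∫_0^1 u(x)^2 dx = ∫_0^1 (9*x^8 + 12*x^7 - 14*x^6 - 30*x^5 - 3*x^4 + 18*x^3 + 9*x^2) dx. Term by term:
    ∫_0^1 9*x^8 dx = 1;  ∫_0^1 12*x^7 dx = 3/2;  ∫_0^1 -14*x^6 dx = -2;
    ∫_0^1 -30*x^5 dx = -5;  ∫_0^1 -3*x^4 dx = -3/5;  ∫_0^1 18*x^3 dx = 9/2;
    ∫_0^1 9*x^2 dx = 3.
  Sum: 1 + 3/2 − 2 − 5 − 3/5 + 9/2 + 3 = 12/5.
  ∫_0^1 u'(x)^2 dx = ∫_0^1 (144*x^6 + 144*x^5 - 108*x^4 - 144*x^3 + 36*x + 9) dx. Term by term:
    ∫_0^1 144*x^6 dx = 144/7;  ∫_0^1 144*x^5 dx = 24;  ∫_0^1 -108*x^4 dx = -108/5;
    ∫_0^1 -144*x^3 dx = -36;  ∫_0^1 36*x dx = 18;  ∫_0^1 9 dx = 9.
  Sum: 144/7 + 24 − 108/5 − 36 + 18 + 9 = 489/35.
Adding: ||u||_{H^1}^2 = 12/5 + 489/35 = 573/35.


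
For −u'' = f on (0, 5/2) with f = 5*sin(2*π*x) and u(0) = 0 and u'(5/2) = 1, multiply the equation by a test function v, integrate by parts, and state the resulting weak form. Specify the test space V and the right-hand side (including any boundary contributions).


V = {v ∈ H^1(0, 5/2) : v(0) = 0} (test functions vanish at x = 0 where u is specified); weak form: ∫_0^5/2 u'v' dx = ∫_0^5/2 (5*sin(2*π*x)) v dx + v(5/2) for all v ∈ V.

Multiply both sides by a test function v and integrate from 0 to 5/2:
  ∫_0^5/2 −u''(x) v(x) dx = ∫_0^5/2 f(x) v(x) dx.
Integrate the LHS by parts once:
  ∫_0^5/2 −u'' v dx = −[u'(x) v(x)]_0^5/2 + ∫_0^5/2 u'(x) v'(x) dx.
Thus ∫_0^5/2 u'(x) v'(x) dx = ∫_0^5/2 f(x) v(x) dx + [u'(x) v(x)]_0^5/2.
Choose V so that boundary terms are either known or forced to vanish.
Mixed BC: u(0) = 0 (Dirichlet) and u'(5/2) = 1 (Neumann). Define V = {v ∈ H^1(0, 5/2) : v(0) = 0}. Then [u' v]_0^5/2 = u'(5/2)·v(5/2) − u'(0)·0 = v(5/2).
Weak formulation: find u (satisfying any essential BC) such that ∫_0^5/2 u'(x) v'(x) dx = ∫_0^5/2 f v dx + v(5/2) for all v ∈ V (Dirichlet at 0 absorbed into V; Neumann datum at x = 5/2 contributes the boundary term).
Substituting f(x) = 5*sin(2*π*x), the right-hand side is ∫_0^5/2 (5*sin(2*π*x)) v dx + v(5/2).


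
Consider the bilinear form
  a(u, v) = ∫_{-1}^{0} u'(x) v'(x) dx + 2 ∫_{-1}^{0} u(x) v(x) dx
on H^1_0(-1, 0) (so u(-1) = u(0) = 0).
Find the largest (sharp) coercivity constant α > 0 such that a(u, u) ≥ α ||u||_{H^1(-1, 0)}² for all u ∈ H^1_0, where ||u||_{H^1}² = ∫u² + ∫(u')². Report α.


α = 1

Coercivity of a(·,·) on H^1_0(-1, 0) means a(u, u) ≥ α ||u||_{H^1}² for every u ∈ H^1_0.
The interval has length L = 1, and Poincaré/coercivity depend only on L. Here a(u, u) = ∫(u')² + (2)·∫u².
Here c = 2 ≥ 1, so a(u,u) = ∫(u')² + c∫u² ≥ ∫(u')² + ∫u² = ||u||_{H^1}², i.e. α = 1 works. No larger α is possible: a(u,u) ≥ α||u||_{H^1}² means (1−α)∫(u')² ≥ (α−c)∫u², and for the modes u_n = sin(nπ(x−x₀)/L) (x₀ the left endpoint) one has ∫u_n²/∫(u_n')² = (L/(nπ))² → 0, so a(u_n,u_n)/||u_n||_{H^1}² → 1. Hence the optimal constant is α = 1.
Therefore α = 1.


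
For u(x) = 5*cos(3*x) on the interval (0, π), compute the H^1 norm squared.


||u||_{H^1(0,π)}^2 = 125*π

u'(x) = -15*sin(3*x).
Expand u² and (u')² and integrate term by term on (0, π), using: for integers n ≥ 1, ∫_0^π sin²(nx) dx = ∫_0^π cos²(nx) dx = π/2; for n ≠ n', ∫_0^π sin(nx)sin(n'x) dx = ∫_0^π cos(nx)cos(n'x) dx = 0; and by product-to-sum, ∫_0^π sin(nx)cos(n'x) dx = ½∫_0^π [sin((n+n')x) + sin((n−n')x)] dx, which is 0 when n+n' is even and 2n/(n²−n'²) when n+n' is odd (it need not vanish on (0, π)).
  u² squared terms: (5)²·∫cos(3x)² dx = 25·π/2 = 25*π/2.
  So ∫_0^π u² dx = 25*π/2.
  (u')² squared terms: (-15)²·∫sin(3x)² dx = 225·π/2 = 225*π/2.
  So ∫_0^π (u')² dx = 225*π/2.
||u||_{H^1}^2 = (25*π/2) + (225*π/2) = 125*π.


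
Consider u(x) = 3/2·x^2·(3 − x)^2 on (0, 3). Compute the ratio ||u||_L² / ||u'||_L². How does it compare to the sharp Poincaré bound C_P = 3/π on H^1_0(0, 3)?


||u||_L² / ||u'||_L² = sqrt(3)/2 < C_P = 3/π.

u(x) = 3/2·x^2·(3 − x)^2, so u'(x) = 3*x*(x - 3)*(2*x - 3).
u(x) = 3/2·x^2·(3 − x)^2 vanishes at x = 0 and x = 3, so u ∈ H^1_0(0, 3). Differentiate via the product rule and integrate the resulting polynomials term by term.
  ∫_0^3 u² dx = ∫_0^3 (9*x^8/4 - 27*x^7 + 243*x^6/2 - 243*x^5 + 729*x^4/4) dx. Term by term:
    ∫_0^3 9*x^8/4 dx = 19683/4;  ∫_0^3 -27*x^7 dx = -177147/8;  ∫_0^3 243*x^6/2 dx = 531441/14;
    ∫_0^3 -243*x^5 dx = -59049/2;  ∫_0^3 729*x^4/4 dx = 177147/20.
  Sum: 19683/4 − 177147/8 + 531441/14 − 59049/2 + 177147/20 = 19683/280.
  ∫_0^3 (u')² dx = ∫_0^3 (36*x^6 - 324*x^5 + 1053*x^4 - 1458*x^3 + 729*x^2) dx. Term by term:
    ∫_0^3 36*x^6 dx = 78732/7;  ∫_0^3 -324*x^5 dx = -39366;  ∫_0^3 1053*x^4 dx = 255879/5;
    ∫_0^3 -1458*x^3 dx = -59049/2;  ∫_0^3 729*x^2 dx = 6561.
  Sum: 78732/7 − 39366 + 255879/5 − 59049/2 + 6561 = 6561/70.
∫_0^3 u² dx = 19683/280, so ||u||_L² = 81*sqrt(210)/140.
∫_0^3 (u')² dx = 6561/70, so ||u'||_L² = 81*sqrt(70)/70.
Ratio ||u||_L² / ||u'||_L² = sqrt(3)/2.
Sharp Poincaré constant on H^1_0(0, 3) is C_P = L/π = 3/π, achieved by sin(π/3·x).
A polynomial bump cannot attain the sharp Poincaré constant (only the first sine eigenfunction does), so the ratio is strictly less than C_P, consistent with ||u||_L² ≤ C_P ||u'||_L².


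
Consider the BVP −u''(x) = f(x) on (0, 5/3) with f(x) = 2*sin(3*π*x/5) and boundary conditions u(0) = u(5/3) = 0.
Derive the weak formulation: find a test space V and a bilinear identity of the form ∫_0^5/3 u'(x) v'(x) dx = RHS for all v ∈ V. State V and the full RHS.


V = H^1_0(0, 5/3) (so v(0) = v(5/3) = 0); weak form: ∫_0^5/3 u'v' dx = ∫_0^5/3 (2*sin(3*π*x/5)) v dx for all v ∈ V.

Multiply both sides by a test function v and integrate from 0 to 5/3:
  ∫_0^5/3 −u''(x) v(x) dx = ∫_0^5/3 f(x) v(x) dx.
Integrate the LHS by parts once:
  ∫_0^5/3 −u'' v dx = −[u'(x) v(x)]_0^5/3 + ∫_0^5/3 u'(x) v'(x) dx.
Thus ∫_0^5/3 u'(x) v'(x) dx = ∫_0^5/3 f(x) v(x) dx + [u'(x) v(x)]_0^5/3.
Choose V so that boundary terms are either known or forced to vanish.
u is Dirichlet: u(0) = u(5/3) = 0. Let V = H^1_0(0, 5/3); then v(0) = v(5/3) = 0, and [u' v]_0^5/3 = 0.
Weak formulation: find u (satisfying any essential BC) such that ∫_0^5/3 u'(x) v'(x) dx = ∫_0^5/3 f v dx for all v ∈ V.
Substituting f(x) = 2*sin(3*π*x/5), the right-hand side is ∫_0^5/3 (2*sin(3*π*x/5)) v dx.


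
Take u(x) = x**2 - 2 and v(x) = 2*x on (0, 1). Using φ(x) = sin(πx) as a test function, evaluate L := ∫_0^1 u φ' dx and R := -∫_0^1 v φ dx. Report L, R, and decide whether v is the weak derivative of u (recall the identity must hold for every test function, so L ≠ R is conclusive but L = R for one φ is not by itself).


LHS = -2/π, RHS = -2/π. Yes, v = u' weakly.

u(x) = x**2 - 2, classical derivative u'(x) = 2*x.
φ(x) = sin(πx), so φ'(x) = π*cos(π*x).
Note φ(0) = φ(1) = 0, so the boundary term u·φ vanishes.
LHS = ∫_0^1 u(x) φ'(x) dx = ∫_0^1 (π*x^2*cos(π*x) - 2*π*cos(π*x)) dx. Term by term:
  ∫_0^1 -2*π*cos(π*x) dx = 0;  ∫_0^1 π*x^2*cos(π*x) dx = -2/π.
Sum: 0 − 2/π = -2/π.
So LHS = -2/π.
∫_0^1 v(x) φ(x) dx = ∫_0^1 (2*x*sin(π*x)) dx. Term by term:
  ∫_0^1 2*x*sin(π*x) dx = 2/π.
So RHS = -∫_0^1 v(x) φ(x) dx = -2/π.
LHS = RHS, so the identity holds for this test φ.
Moreover u is smooth here and v(x) = u'(x) = 2*x pointwise, so the identity holds for every test function. Hence v is the weak derivative of u.


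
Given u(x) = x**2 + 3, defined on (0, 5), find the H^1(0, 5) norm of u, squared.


||u||_{H^1}^2 = 3260/3

The H^1 norm (squared) on an interval (0, L) is
  ||u||_{H^1}^2 = ∫_0^L u(x)^2 dx + ∫_0^L u'(x)^2 dx.
Compute u'(x) = 2*x.
Then u(x)^2 = x**4 + 6*x**2 + 9 and u'(x)^2 = 4*x**2.
Integrate each monomial from 0 to 5 using ∫_0^5 c·x^n dx = c·5^(n+1)/(n+1):
  ∫_0^5 u(x)^2 dx = ∫_0^5 (x^4 + 6*x^2 + 9) dx. Term by term:
    ∫_0^5 x^4 dx = 625;  ∫_0^5 6*x^2 dx = 250;  ∫_0^5 9 dx = 45.
  Sum: 625 + 250 + 45 = 920.
  ∫_0^5 u'(x)^2 dx = ∫_0^5 (4*x^2) dx. Term by term:
    ∫_0^5 4*x^2 dx = 500/3.
Adding: ||u||_{H^1}^2 = 920 + 500/3 = 3260/3.


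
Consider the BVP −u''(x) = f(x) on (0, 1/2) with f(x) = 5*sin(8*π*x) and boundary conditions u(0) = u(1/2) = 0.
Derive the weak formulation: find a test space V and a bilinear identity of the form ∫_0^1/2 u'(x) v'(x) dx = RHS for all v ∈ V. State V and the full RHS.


V = H^1_0(0, 1/2) (so v(0) = v(1/2) = 0); weak form: ∫_0^1/2 u'v' dx = ∫_0^1/2 (5*sin(8*π*x)) v dx for all v ∈ V.

Multiply both sides by a test function v and integrate from 0 to 1/2:
  ∫_0^1/2 −u''(x) v(x) dx = ∫_0^1/2 f(x) v(x) dx.
Integrate the LHS by parts once:
  ∫_0^1/2 −u'' v dx = −[u'(x) v(x)]_0^1/2 + ∫_0^1/2 u'(x) v'(x) dx.
Thus ∫_0^1/2 u'(x) v'(x) dx = ∫_0^1/2 f(x) v(x) dx + [u'(x) v(x)]_0^1/2.
Choose V so that boundary terms are either known or forced to vanish.
u is Dirichlet: u(0) = u(1/2) = 0. Let V = H^1_0(0, 1/2); then v(0) = v(1/2) = 0, and [u' v]_0^1/2 = 0.
Weak formulation: find u (satisfying any essential BC) such that ∫_0^1/2 u'(x) v'(x) dx = ∫_0^1/2 f v dx for all v ∈ V.
Substituting f(x) = 5*sin(8*π*x), the right-hand side is ∫_0^1/2 (5*sin(8*π*x)) v dx.


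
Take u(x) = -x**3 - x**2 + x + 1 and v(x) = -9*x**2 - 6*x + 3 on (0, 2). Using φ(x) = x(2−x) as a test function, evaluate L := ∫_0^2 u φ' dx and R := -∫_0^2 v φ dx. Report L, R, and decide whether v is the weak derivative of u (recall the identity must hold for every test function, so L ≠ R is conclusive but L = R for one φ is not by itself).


LHS = 92/15, RHS = 92/5. No, v is not the weak derivative of u.

u(x) = -x**3 - x**2 + x + 1, classical derivative u'(x) = -3*x**2 - 2*x + 1.
φ(x) = x(2−x), so φ'(x) = 2 - 2*x.
Note φ(0) = φ(2) = 0, so the boundary term u·φ vanishes.
LHS = ∫_0^2 u(x) φ'(x) dx = ∫_0^2 (2*x^4 - 4*x^2 + 2) dx. Term by term:
  ∫_0^2 2*x^4 dx = 64/5;  ∫_0^2 -4*x^2 dx = -32/3;  ∫_0^2 2 dx = 4.
Sum: 64/5 − 32/3 + 4 = 92/15.
So LHS = 92/15.
∫_0^2 v(x) φ(x) dx = ∫_0^2 (9*x^4 - 12*x^3 - 15*x^2 + 6*x) dx. Term by term:
  ∫_0^2 9*x^4 dx = 288/5;  ∫_0^2 -12*x^3 dx = -48;  ∫_0^2 -15*x^2 dx = -40;
  ∫_0^2 6*x dx = 12.
Sum: 288/5 − 48 − 40 + 12 = -92/5.
So RHS = -∫_0^2 v(x) φ(x) dx = 92/5.
LHS − RHS = -184/15 ≠ 0, so the identity fails.
(For a valid weak derivative the identity must hold for EVERY test function, in particular this one. The failure shows v is NOT the weak derivative of u.)
Correct weak derivative would be u'(x) = -3*x**2 - 2*x + 1.


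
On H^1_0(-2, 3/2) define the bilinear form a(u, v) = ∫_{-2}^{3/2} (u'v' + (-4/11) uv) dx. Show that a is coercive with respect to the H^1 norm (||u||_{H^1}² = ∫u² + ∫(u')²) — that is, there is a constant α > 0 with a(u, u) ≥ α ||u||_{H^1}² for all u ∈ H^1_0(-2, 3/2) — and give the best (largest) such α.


α = 4*(-49 + 11*π^2)/(11*(4*π^2 + 49))

Coercivity of a(·,·) on H^1_0(-2, 3/2) means a(u, u) ≥ α ||u||_{H^1}² for every u ∈ H^1_0.
The interval has length L = 7/2, and Poincaré/coercivity depend only on L. Here a(u, u) = ∫(u')² + (-4/11)·∫u².
Here c = -4/11 < 0 with |c| < (π/L)² = 4*π^2/49, so coercivity still holds. The condition a(u,u) ≥ α||u||_{H^1}² reads (1−α)∫(u')² ≥ (α−c)∫u². Any admissible α is ≤ 1 (rapidly oscillating u have ∫u²/∫(u')² → 0), and α = 1 would force 0 ≥ (1−c)∫u², impossible since c < 1; so 1−α > 0. By the sharp Poincaré inequality on H^1_0 of an interval of length L, ∫(u')² ≥ (π/L)²∫u² with equality for the first sine mode sin(π(x−x₀)/L) (x₀ the left endpoint), so the inequality holds for all u iff (1−α)(π/L)² ≥ α − c, i.e. α ≤ ((π/L)² + c)/((π/L)² + 1) = (1 + c(L/π)²)/(1 + (L/π)²). (Direct route, valid since c ≤ 0: Poincaré gives c∫u² ≥ c(L/π)²∫(u')², so a(u,u) ≥ (1 + c(L/π)²)∫(u')², while ||u||_{H^1}² ≤ (1 + (L/π)²)∫(u')²; dividing yields the same α.) With (π/L)² = 4*π^2/49 and c = -4/11, the largest admissible constant is α = ((π/L)² + c)/((π/L)² + 1).
Simplifying, α = 4*(-49 + 11*π^2)/(11*(4*π^2 + 49)).


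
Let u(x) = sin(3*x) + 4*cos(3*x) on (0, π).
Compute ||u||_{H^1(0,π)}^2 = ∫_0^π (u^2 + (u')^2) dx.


||u||_{H^1(0,π)}^2 = 85*π

u'(x) = -12*sin(3*x) + 3*cos(3*x).
Expand u² and (u')² and integrate term by term on (0, π), using: for integers n ≥ 1, ∫_0^π sin²(nx) dx = ∫_0^π cos²(nx) dx = π/2; for n ≠ n', ∫_0^π sin(nx)sin(n'x) dx = ∫_0^π cos(nx)cos(n'x) dx = 0; and by product-to-sum, ∫_0^π sin(nx)cos(n'x) dx = ½∫_0^π [sin((n+n')x) + sin((n−n')x)] dx, which is 0 when n+n' is even and 2n/(n²−n'²) when n+n' is odd (it need not vanish on (0, π)).
  u² squared terms: (4)²·∫cos(3x)² dx = 16·π/2 = 8*π;  (1)²·∫sin(3x)² dx = 1·π/2 = π/2.
  u² cross terms: 2·(4)·(1)·∫cos(3x)·sin(3x) dx = 8·(0) = 0.
  So ∫_0^π u² dx = 8*π + π/2 + 0 = 17*π/2.
  (u')² squared terms: (-12)²·∫sin(3x)² dx = 144·π/2 = 72*π;  (3)²·∫cos(3x)² dx = 9·π/2 = 9*π/2.
  (u')² cross terms: 2·(-12)·(3)·∫sin(3x)·cos(3x) dx = -72·(0) = 0.
  So ∫_0^π (u')² dx = 72*π + 9*π/2 + 0 = 153*π/2.
||u||_{H^1}^2 = (17*π/2) + (153*π/2) = 85*π.


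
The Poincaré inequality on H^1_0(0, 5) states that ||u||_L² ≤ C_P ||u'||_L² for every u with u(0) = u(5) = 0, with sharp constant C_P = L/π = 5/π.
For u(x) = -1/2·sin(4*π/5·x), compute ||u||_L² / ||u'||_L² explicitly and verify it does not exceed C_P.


||u||_L² / ||u'||_L² = 5/(4*π) < C_P = 5/π.

u(x) = -1/2·sin(4*π/5·x), so u'(x) = -2*π*cos(4*π*x/5)/5.
Writing u(x) = A·sin(kπx/L) with A = -1/2 and k = 4, use ∫_0^L sin²(kπx/L) dx = L/2 and ∫_0^L cos²(kπx/L) dx = L/2.
u² = 1/4·sin²(4*π/5·x) and (u')² = 4*π^2/25·cos²(4*π/5·x), and each of sin², cos² integrates to L/2 = 5/2 over (0, 5).
∫_0^5 u² dx = 5/8, so ||u||_L² = sqrt(10)/4.
∫_0^5 (u')² dx = 2*π^2/5, so ||u'||_L² = sqrt(10)*π/5.
Ratio ||u||_L² / ||u'||_L² = 5/(4*π).
Sharp Poincaré constant on H^1_0(0, 5) is C_P = L/π = 5/π, achieved by sin(π/5·x).
This is the k = 4 harmonic; the ratio L/(kπ) is strictly less than C_P = L/π, consistent with the sharp inequality ||u||_L² ≤ C_P ||u'||_L².


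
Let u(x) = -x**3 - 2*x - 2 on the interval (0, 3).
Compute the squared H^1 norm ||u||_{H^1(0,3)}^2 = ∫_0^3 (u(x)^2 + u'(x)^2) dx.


||u||_{H^1}^2 = 43023/35

The H^1 norm (squared) on an interval (0, L) is
  ||u||_{H^1}^2 = ∫_0^L u(x)^2 dx + ∫_0^L u'(x)^2 dx.
Compute u'(x) = -3*x**2 - 2.
Then u(x)^2 = x**6 + 4*x**4 + 4*x**3 + 4*x**2 + 8*x + 4 and u'(x)^2 = 9*x**4 + 12*x**2 + 4.
Integrate each monomial from 0 to 3 using ∫_0^3 c·x^n dx = c·3^(n+1)/(n+1):
  ∫_0^3 u(x)^2 dx = ∫_0^3 (x^6 + 4*x^4 + 4*x^3 + 4*x^2 + 8*x + 4) dx. Term by term:
    ∫_0^3 x^6 dx = 2187/7;  ∫_0^3 4*x^4 dx = 972/5;  ∫_0^3 4*x^3 dx = 81;
    ∫_0^3 4*x^2 dx = 36;  ∫_0^3 8*x dx = 36;  ∫_0^3 4 dx = 12.
  Sum: 2187/7 + 972/5 + 81 + 36 + 36 + 12 = 23514/35.
  ∫_0^3 u'(x)^2 dx = ∫_0^3 (9*x^4 + 12*x^2 + 4) dx. Term by term:
    ∫_0^3 9*x^4 dx = 2187/5;  ∫_0^3 12*x^2 dx = 108;  ∫_0^3 4 dx = 12.
  Sum: 2187/5 + 108 + 12 = 2787/5.
Adding: ||u||_{H^1}^2 = 23514/35 + 2787/5 = 43023/35.


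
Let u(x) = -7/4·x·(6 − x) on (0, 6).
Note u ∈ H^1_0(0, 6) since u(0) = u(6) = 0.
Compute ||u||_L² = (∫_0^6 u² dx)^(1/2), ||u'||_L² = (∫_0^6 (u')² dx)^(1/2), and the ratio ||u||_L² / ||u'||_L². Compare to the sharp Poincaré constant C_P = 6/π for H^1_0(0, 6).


||u||_L² / ||u'||_L² = 3*sqrt(10)/5 < C_P = 6/π.

u(x) = -7/4·x·(6 − x), so u'(x) = 7*x/2 - 21/2.
u(x) = -7/4·x·(6 − x) vanishes at x = 0 and x = 6, so u ∈ H^1_0(0, 6). Differentiate via the product rule and integrate the resulting polynomials term by term.
  ∫_0^6 u² dx = ∫_0^6 (49*x^4/16 - 147*x^3/4 + 441*x^2/4) dx. Term by term:
    ∫_0^6 49*x^4/16 dx = 23814/5;  ∫_0^6 -147*x^3/4 dx = -11907;  ∫_0^6 441*x^2/4 dx = 7938.
  Sum: 23814/5 − 11907 + 7938 = 3969/5.
  ∫_0^6 (u')² dx = ∫_0^6 (49*x^2/4 - 147*x/2 + 441/4) dx. Term by term:
    ∫_0^6 49*x^2/4 dx = 882;  ∫_0^6 -147*x/2 dx = -1323;  ∫_0^6 441/4 dx = 1323/2.
  Sum: 882 − 1323 + 1323/2 = 441/2.
∫_0^6 u² dx = 3969/5, so ||u||_L² = 63*sqrt(5)/5.
∫_0^6 (u')² dx = 441/2, so ||u'||_L² = 21*sqrt(2)/2.
Ratio ||u||_L² / ||u'||_L² = 3*sqrt(10)/5.
Sharp Poincaré constant on H^1_0(0, 6) is C_P = L/π = 6/π, achieved by sin(π/6·x).
A polynomial bump cannot attain the sharp Poincaré constant (only the first sine eigenfunction does), so the ratio is strictly less than C_P, consistent with ||u||_L² ≤ C_P ||u'||_L².


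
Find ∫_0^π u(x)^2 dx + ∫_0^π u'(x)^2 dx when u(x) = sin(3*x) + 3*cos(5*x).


||u||_{H^1(0,π)}^2 = 122*π

u'(x) = -15*sin(5*x) + 3*cos(3*x).
Expand u² and (u')² and integrate term by term on (0, π), using: for integers n ≥ 1, ∫_0^π sin²(nx) dx = ∫_0^π cos²(nx) dx = π/2; for n ≠ n', ∫_0^π sin(nx)sin(n'x) dx = ∫_0^π cos(nx)cos(n'x) dx = 0; and by product-to-sum, ∫_0^π sin(nx)cos(n'x) dx = ½∫_0^π [sin((n+n')x) + sin((n−n')x)] dx, which is 0 when n+n' is even and 2n/(n²−n'²) when n+n' is odd (it need not vanish on (0, π)).
  u² squared terms: (3)²·∫cos(5x)² dx = 9·π/2 = 9*π/2;  (1)²·∫sin(3x)² dx = 1·π/2 = π/2.
  u² cross terms: 2·(3)·(1)·∫cos(5x)·sin(3x) dx = 6·(0) = 0.
  So ∫_0^π u² dx = 9*π/2 + π/2 + 0 = 5*π.
  (u')² squared terms: (-15)²·∫sin(5x)² dx = 225·π/2 = 225*π/2;  (3)²·∫cos(3x)² dx = 9·π/2 = 9*π/2.
  (u')² cross terms: 2·(-15)·(3)·∫sin(5x)·cos(3x) dx = -90·(0) = 0.
  So ∫_0^π (u')² dx = 225*π/2 + 9*π/2 + 0 = 117*π.
||u||_{H^1}^2 = (5*π) + (117*π) = 122*π.


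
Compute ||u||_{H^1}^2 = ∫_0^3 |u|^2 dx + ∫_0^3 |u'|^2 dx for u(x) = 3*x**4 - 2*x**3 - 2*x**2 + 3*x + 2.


||u||_{H^1}^2 = 2597853/70

The H^1 norm (squared) on an interval (0, L) is
  ||u||_{H^1}^2 = ∫_0^L u(x)^2 dx + ∫_0^L u'(x)^2 dx.
Compute u'(x) = 12*x**3 - 6*x**2 - 4*x + 3.
Then u(x)^2 = 9*x**8 - 12*x**7 - 8*x**6 + 26*x**5 + 4*x**4 - 20*x**3 + x**2 + 12*x + 4 and u'(x)^2 = 144*x**6 - 144*x**5 - 60*x**4 + 120*x**3 - 20*x**2 - 24*x + 9.
Integrate each monomial from 0 to 3 using ∫_0^3 c·x^n dx = c·3^(n+1)/(n+1):
  ∫_0^3 u(x)^2 dx = ∫_0^3 (9*x^8 - 12*x^7 - 8*x^6 + 26*x^5 + 4*x^4 - 20*x^3 + x^2 + 12*x + 4) dx. Term by term:
    ∫_0^3 9*x^8 dx = 19683;  ∫_0^3 -12*x^7 dx = -19683/2;  ∫_0^3 -8*x^6 dx = -17496/7;
    ∫_0^3 26*x^5 dx = 3159;  ∫_0^3 4*x^4 dx = 972/5;  ∫_0^3 -20*x^3 dx = -405;
    ∫_0^3 x^2 dx = 9;  ∫_0^3 12*x dx = 54;  ∫_0^3 4 dx = 12.
  Sum: 19683 − 19683/2 − 17496/7 + 3159 + 972/5 − 405 + 9 + 54 + 12 = 725583/70.
  ∫_0^3 u'(x)^2 dx = ∫_0^3 (144*x^6 - 144*x^5 - 60*x^4 + 120*x^3 - 20*x^2 - 24*x + 9) dx. Term by term:
    ∫_0^3 144*x^6 dx = 314928/7;  ∫_0^3 -144*x^5 dx = -17496;  ∫_0^3 -60*x^4 dx = -2916;
    ∫_0^3 120*x^3 dx = 2430;  ∫_0^3 -20*x^2 dx = -180;  ∫_0^3 -24*x dx = -108;
    ∫_0^3 9 dx = 27.
  Sum: 314928/7 − 17496 − 2916 + 2430 − 180 − 108 + 27 = 187227/7.
Adding: ||u||_{H^1}^2 = 725583/70 + 187227/7 = 2597853/70.


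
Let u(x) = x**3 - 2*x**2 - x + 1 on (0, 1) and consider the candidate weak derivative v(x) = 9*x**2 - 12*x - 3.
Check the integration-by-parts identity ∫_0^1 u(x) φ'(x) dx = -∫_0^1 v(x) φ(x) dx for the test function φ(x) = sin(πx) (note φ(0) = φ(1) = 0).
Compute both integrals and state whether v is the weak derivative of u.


LHS = 12/π^3 + 3/π, RHS = 36/π^3 + 9/π. No, v is not the weak derivative of u.

u(x) = x**3 - 2*x**2 - x + 1, classical derivative u'(x) = 3*x**2 - 4*x - 1.
φ(x) = sin(πx), so φ'(x) = π*cos(π*x).
Note φ(0) = φ(1) = 0, so the boundary term u·φ vanishes.
LHS = ∫_0^1 u(x) φ'(x) dx = ∫_0^1 (π*x^3*cos(π*x) - 2*π*x^2*cos(π*x) - π*x*cos(π*x) + π*cos(π*x)) dx. Term by term:
  ∫_0^1 π*cos(π*x) dx = 0;  ∫_0^1 π*x^3*cos(π*x) dx = -3/π + 12/π^3;  ∫_0^1 -π*x*cos(π*x) dx = 2/π;
  ∫_0^1 -2*π*x^2*cos(π*x) dx = 4/π.
Sum: 0 + -3/π + 12/π^3 + 2/π + 4/π = 12/π^3 + 3/π.
So LHS = 12/π^3 + 3/π.
∫_0^1 v(x) φ(x) dx = ∫_0^1 (9*x^2*sin(π*x) - 12*x*sin(π*x) - 3*sin(π*x)) dx. Term by term:
  ∫_0^1 -3*sin(π*x) dx = -6/π;  ∫_0^1 -12*x*sin(π*x) dx = -12/π;  ∫_0^1 9*x^2*sin(π*x) dx = -36/π^3 + 9/π.
Sum: -6/π − 12/π + -36/π^3 + 9/π = -9/π - 36/π^3.
So RHS = -∫_0^1 v(x) φ(x) dx = 36/π^3 + 9/π.
LHS − RHS = -6/π - 24/π^3 ≠ 0, so the identity fails.
(For a valid weak derivative the identity must hold for EVERY test function, in particular this one. The failure shows v is NOT the weak derivative of u.)
Correct weak derivative would be u'(x) = 3*x**2 - 4*x - 1.


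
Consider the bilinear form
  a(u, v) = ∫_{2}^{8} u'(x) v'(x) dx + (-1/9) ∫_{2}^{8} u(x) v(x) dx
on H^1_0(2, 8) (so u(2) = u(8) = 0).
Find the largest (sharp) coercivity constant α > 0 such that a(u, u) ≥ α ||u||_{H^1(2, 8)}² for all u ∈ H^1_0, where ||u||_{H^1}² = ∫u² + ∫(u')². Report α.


α = (-4 + π^2)/(π^2 + 36)

Coercivity of a(·,·) on H^1_0(2, 8) means a(u, u) ≥ α ||u||_{H^1}² for every u ∈ H^1_0.
The interval has length L = 6, and Poincaré/coercivity depend only on L. Here a(u, u) = ∫(u')² + (-1/9)·∫u².
Here c = -1/9 < 0 with |c| < (π/L)² = π^2/36, so coercivity still holds. The condition a(u,u) ≥ α||u||_{H^1}² reads (1−α)∫(u')² ≥ (α−c)∫u². Any admissible α is ≤ 1 (rapidly oscillating u have ∫u²/∫(u')² → 0), and α = 1 would force 0 ≥ (1−c)∫u², impossible since c < 1; so 1−α > 0. By the sharp Poincaré inequality on H^1_0 of an interval of length L, ∫(u')² ≥ (π/L)²∫u² with equality for the first sine mode sin(π(x−x₀)/L) (x₀ the left endpoint), so the inequality holds for all u iff (1−α)(π/L)² ≥ α − c, i.e. α ≤ ((π/L)² + c)/((π/L)² + 1) = (1 + c(L/π)²)/(1 + (L/π)²). (Direct route, valid since c ≤ 0: Poincaré gives c∫u² ≥ c(L/π)²∫(u')², so a(u,u) ≥ (1 + c(L/π)²)∫(u')², while ||u||_{H^1}² ≤ (1 + (L/π)²)∫(u')²; dividing yields the same α.) With (π/L)² = π^2/36 and c = -1/9, the largest admissible constant is α = ((π/L)² + c)/((π/L)² + 1).
Simplifying, α = (-4 + π^2)/(π^2 + 36).


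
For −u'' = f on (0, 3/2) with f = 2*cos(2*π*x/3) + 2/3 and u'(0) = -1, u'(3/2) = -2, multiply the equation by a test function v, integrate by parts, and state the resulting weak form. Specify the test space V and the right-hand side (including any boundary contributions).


V = H^1(0, 3/2) (v unrestricted at boundary; u is determined up to an additive constant); weak form: ∫_0^3/2 u'v' dx = ∫_0^3/2 (2*cos(2*π*x/3) + 2/3) v dx − 2·v(3/2) + v(0) for all v ∈ V.

Multiply both sides by a test function v and integrate from 0 to 3/2:
  ∫_0^3/2 −u''(x) v(x) dx = ∫_0^3/2 f(x) v(x) dx.
Integrate the LHS by parts once:
  ∫_0^3/2 −u'' v dx = −[u'(x) v(x)]_0^3/2 + ∫_0^3/2 u'(x) v'(x) dx.
Thus ∫_0^3/2 u'(x) v'(x) dx = ∫_0^3/2 f(x) v(x) dx + [u'(x) v(x)]_0^3/2.
Choose V so that boundary terms are either known or forced to vanish.
u has inhomogeneous Neumann u'(0) = -1, u'(3/2) = -2. [u' v]_0^3/2 = (-2)·v(3/2) − (-1)·v(0) = − 2·v(3/2) + v(0). Take V = H^1(0, 3/2); boundary term becomes part of RHS.
Weak formulation: find u (satisfying any essential BC) such that ∫_0^3/2 u'(x) v'(x) dx = ∫_0^3/2 f v dx − 2·v(3/2) + v(0) for all v ∈ V (Neumann data are natural BCs: they enter the RHS as boundary terms).
Substituting f(x) = 2*cos(2*π*x/3) + 2/3, the right-hand side is ∫_0^3/2 (2*cos(2*π*x/3) + 2/3) v dx − 2·v(3/2) + v(0).
Compatibility check (pure Neumann): taking v ≡ 1 ∈ V gives 0 = ∫_0^3/2 f dx + (-2) − (-1), i.e. ∫_0^3/2 f dx must equal u'(0) − u'(3/2) = 1. Indeed ∫_0^3/2 (2*cos(2*π*x/3) + 2/3) dx = 1, so the data are compatible. The solution is then unique only up to an additive constant (fix it e.g. by requiring ∫_0^3/2 u dx = 0).


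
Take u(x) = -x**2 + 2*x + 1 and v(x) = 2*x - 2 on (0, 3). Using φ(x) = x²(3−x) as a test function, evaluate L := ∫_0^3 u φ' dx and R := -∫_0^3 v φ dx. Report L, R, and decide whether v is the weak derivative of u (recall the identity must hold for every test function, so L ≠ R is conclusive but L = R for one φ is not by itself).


LHS = 54/5, RHS = -54/5. No, v is not the weak derivative of u.

u(x) = -x**2 + 2*x + 1, classical derivative u'(x) = 2 - 2*x.
φ(x) = x²(3−x), so φ'(x) = 3*x*(2 - x).
Note φ(0) = φ(3) = 0, so the boundary term u·φ vanishes.
LHS = ∫_0^3 u(x) φ'(x) dx = ∫_0^3 (3*x^4 - 12*x^3 + 9*x^2 + 6*x) dx. Term by term:
  ∫_0^3 3*x^4 dx = 729/5;  ∫_0^3 -12*x^3 dx = -243;  ∫_0^3 9*x^2 dx = 81;
  ∫_0^3 6*x dx = 27.
Sum: 729/5 − 243 + 81 + 27 = 54/5.
So LHS = 54/5.
∫_0^3 v(x) φ(x) dx = ∫_0^3 (-2*x^4 + 8*x^3 - 6*x^2) dx. Term by term:
  ∫_0^3 -2*x^4 dx = -486/5;  ∫_0^3 8*x^3 dx = 162;  ∫_0^3 -6*x^2 dx = -54.
Sum: -486/5 + 162 − 54 = 54/5.
So RHS = -∫_0^3 v(x) φ(x) dx = -54/5.
LHS − RHS = 108/5 ≠ 0, so the identity fails.
(For a valid weak derivative the identity must hold for EVERY test function, in particular this one. The failure shows v is NOT the weak derivative of u.)
Correct weak derivative would be u'(x) = 2 - 2*x.


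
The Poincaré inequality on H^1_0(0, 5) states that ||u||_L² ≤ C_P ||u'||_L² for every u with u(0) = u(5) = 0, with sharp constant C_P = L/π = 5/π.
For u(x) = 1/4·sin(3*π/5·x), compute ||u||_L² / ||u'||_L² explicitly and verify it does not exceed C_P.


||u||_L² / ||u'||_L² = 5/(3*π) < C_P = 5/π.

u(x) = 1/4·sin(3*π/5·x), so u'(x) = 3*π*cos(3*π*x/5)/20.
Writing u(x) = A·sin(kπx/L) with A = 1/4 and k = 3, use ∫_0^L sin²(kπx/L) dx = L/2 and ∫_0^L cos²(kπx/L) dx = L/2.
u² = 1/16·sin²(3*π/5·x) and (u')² = 9*π^2/400·cos²(3*π/5·x), and each of sin², cos² integrates to L/2 = 5/2 over (0, 5).
∫_0^5 u² dx = 5/32, so ||u||_L² = sqrt(10)/8.
∫_0^5 (u')² dx = 9*π^2/160, so ||u'||_L² = 3*sqrt(10)*π/40.
Ratio ||u||_L² / ||u'||_L² = 5/(3*π).
Sharp Poincaré constant on H^1_0(0, 5) is C_P = L/π = 5/π, achieved by sin(π/5·x).
This is the k = 3 harmonic; the ratio L/(kπ) is strictly less than C_P = L/π, consistent with the sharp inequality ||u||_L² ≤ C_P ||u'||_L².


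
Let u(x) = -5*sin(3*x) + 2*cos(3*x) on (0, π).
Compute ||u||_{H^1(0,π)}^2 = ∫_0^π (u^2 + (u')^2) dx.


||u||_{H^1(0,π)}^2 = 145*π

u'(x) = -6*sin(3*x) - 15*cos(3*x).
Expand u² and (u')² and integrate term by term on (0, π), using: for integers n ≥ 1, ∫_0^π sin²(nx) dx = ∫_0^π cos²(nx) dx = π/2; for n ≠ n', ∫_0^π sin(nx)sin(n'x) dx = ∫_0^π cos(nx)cos(n'x) dx = 0; and by product-to-sum, ∫_0^π sin(nx)cos(n'x) dx = ½∫_0^π [sin((n+n')x) + sin((n−n')x)] dx, which is 0 when n+n' is even and 2n/(n²−n'²) when n+n' is odd (it need not vanish on (0, π)).
  u² squared terms: (-5)²·∫sin(3x)² dx = 25·π/2 = 25*π/2;  (2)²·∫cos(3x)² dx = 4·π/2 = 2*π.
  u² cross terms: 2·(-5)·(2)·∫sin(3x)·cos(3x) dx = -20·(0) = 0.
  So ∫_0^π u² dx = 25*π/2 + 2*π + 0 = 29*π/2.
  (u')² squared terms: (-15)²·∫cos(3x)² dx = 225·π/2 = 225*π/2;  (-6)²·∫sin(3x)² dx = 36·π/2 = 18*π.
  (u')² cross terms: 2·(-15)·(-6)·∫cos(3x)·sin(3x) dx = 180·(0) = 0.
  So ∫_0^π (u')² dx = 225*π/2 + 18*π + 0 = 261*π/2.
||u||_{H^1}^2 = (29*π/2) + (261*π/2) = 145*π.


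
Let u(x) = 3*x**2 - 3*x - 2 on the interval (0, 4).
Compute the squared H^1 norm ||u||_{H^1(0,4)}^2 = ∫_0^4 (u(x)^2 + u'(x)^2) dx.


||u||_{H^1}^2 = 6276/5

The H^1 norm (squared) on an interval (0, L) is
  ||u||_{H^1}^2 = ∫_0^L u(x)^2 dx + ∫_0^L u'(x)^2 dx.
Compute u'(x) = 6*x - 3.
Then u(x)^2 = 9*x**4 - 18*x**3 - 3*x**2 + 12*x + 4 and u'(x)^2 = 36*x**2 - 36*x + 9.
Integrate each monomial from 0 to 4 using ∫_0^4 c·x^n dx = c·4^(n+1)/(n+1):
  ∫_0^4 u(x)^2 dx = ∫_0^4 (9*x^4 - 18*x^3 - 3*x^2 + 12*x + 4) dx. Term by term:
    ∫_0^4 9*x^4 dx = 9216/5;  ∫_0^4 -18*x^3 dx = -1152;  ∫_0^4 -3*x^2 dx = -64;
    ∫_0^4 12*x dx = 96;  ∫_0^4 4 dx = 16.
  Sum: 9216/5 − 1152 − 64 + 96 + 16 = 3696/5.
  ∫_0^4 u'(x)^2 dx = ∫_0^4 (36*x^2 - 36*x + 9) dx. Term by term:
    ∫_0^4 36*x^2 dx = 768;  ∫_0^4 -36*x dx = -288;  ∫_0^4 9 dx = 36.
  Sum: 768 − 288 + 36 = 516.
Adding: ||u||_{H^1}^2 = 3696/5 + 516 = 6276/5.


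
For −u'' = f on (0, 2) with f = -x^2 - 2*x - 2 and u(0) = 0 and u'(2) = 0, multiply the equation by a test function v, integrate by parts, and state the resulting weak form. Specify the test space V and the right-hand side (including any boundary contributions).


V = {v ∈ H^1(0, 2) : v(0) = 0} (test functions vanish at x = 0 where u is specified); weak form: ∫_0^2 u'v' dx = ∫_0^2 (-x^2 - 2*x - 2) v dx for all v ∈ V.

Multiply both sides by a test function v and integrate from 0 to 2:
  ∫_0^2 −u''(x) v(x) dx = ∫_0^2 f(x) v(x) dx.
Integrate the LHS by parts once:
  ∫_0^2 −u'' v dx = −[u'(x) v(x)]_0^2 + ∫_0^2 u'(x) v'(x) dx.
Thus ∫_0^2 u'(x) v'(x) dx = ∫_0^2 f(x) v(x) dx + [u'(x) v(x)]_0^2.
Choose V so that boundary terms are either known or forced to vanish.
Mixed BC: u(0) = 0 (Dirichlet) and u'(2) = 0 (Neumann). Define V = {v ∈ H^1(0, 2) : v(0) = 0}. Then [u' v]_0^2 = u'(2)·v(2) − u'(0)·0 = 0.
Weak formulation: find u (satisfying any essential BC) such that ∫_0^2 u'(x) v'(x) dx = ∫_0^2 f v dx for all v ∈ V (Dirichlet at 0 absorbed into V; the Neumann datum at x = 2 is zero, so no boundary term remains).
Substituting f(x) = -x^2 - 2*x - 2, the right-hand side is ∫_0^2 (-x^2 - 2*x - 2) v dx.


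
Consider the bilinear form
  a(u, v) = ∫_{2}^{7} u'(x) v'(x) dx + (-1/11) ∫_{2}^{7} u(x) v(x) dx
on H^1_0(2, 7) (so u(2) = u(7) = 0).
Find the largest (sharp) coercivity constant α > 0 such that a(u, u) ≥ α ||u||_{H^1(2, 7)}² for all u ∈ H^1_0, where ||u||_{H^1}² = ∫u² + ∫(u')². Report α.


α = (-25/11 + π^2)/(π^2 + 25)

Coercivity of a(·,·) on H^1_0(2, 7) means a(u, u) ≥ α ||u||_{H^1}² for every u ∈ H^1_0.
The interval has length L = 5, and Poincaré/coercivity depend only on L. Here a(u, u) = ∫(u')² + (-1/11)·∫u².
Here c = -1/11 < 0 with |c| < (π/L)² = π^2/25, so coercivity still holds. The condition a(u,u) ≥ α||u||_{H^1}² reads (1−α)∫(u')² ≥ (α−c)∫u². Any admissible α is ≤ 1 (rapidly oscillating u have ∫u²/∫(u')² → 0), and α = 1 would force 0 ≥ (1−c)∫u², impossible since c < 1; so 1−α > 0. By the sharp Poincaré inequality on H^1_0 of an interval of length L, ∫(u')² ≥ (π/L)²∫u² with equality for the first sine mode sin(π(x−x₀)/L) (x₀ the left endpoint), so the inequality holds for all u iff (1−α)(π/L)² ≥ α − c, i.e. α ≤ ((π/L)² + c)/((π/L)² + 1) = (1 + c(L/π)²)/(1 + (L/π)²). (Direct route, valid since c ≤ 0: Poincaré gives c∫u² ≥ c(L/π)²∫(u')², so a(u,u) ≥ (1 + c(L/π)²)∫(u')², while ||u||_{H^1}² ≤ (1 + (L/π)²)∫(u')²; dividing yields the same α.) With (π/L)² = π^2/25 and c = -1/11, the largest admissible constant is α = ((π/L)² + c)/((π/L)² + 1).
Simplifying, α = (-25/11 + π^2)/(π^2 + 25).


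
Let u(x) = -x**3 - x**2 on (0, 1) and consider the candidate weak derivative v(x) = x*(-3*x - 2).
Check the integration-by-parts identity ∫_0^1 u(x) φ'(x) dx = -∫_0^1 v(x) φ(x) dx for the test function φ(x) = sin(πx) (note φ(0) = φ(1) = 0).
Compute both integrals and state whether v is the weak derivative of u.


LHS = -12/π^3 + 5/π, RHS = -12/π^3 + 5/π. Yes, v = u' weakly.

u(x) = -x**3 - x**2, classical derivative u'(x) = -3*x**2 - 2*x.
φ(x) = sin(πx), so φ'(x) = π*cos(π*x).
Note φ(0) = φ(1) = 0, so the boundary term u·φ vanishes.
LHS = ∫_0^1 u(x) φ'(x) dx = ∫_0^1 (-π*x^3*cos(π*x) - π*x^2*cos(π*x)) dx. Term by term:
  ∫_0^1 -π*x^2*cos(π*x) dx = 2/π;  ∫_0^1 -π*x^3*cos(π*x) dx = -12/π^3 + 3/π.
Sum: 2/π + -12/π^3 + 3/π = -12/π^3 + 5/π.
So LHS = -12/π^3 + 5/π.
∫_0^1 v(x) φ(x) dx = ∫_0^1 (-3*x^2*sin(π*x) - 2*x*sin(π*x)) dx. Term by term:
  ∫_0^1 -3*x^2*sin(π*x) dx = -3/π + 12/π^3;  ∫_0^1 -2*x*sin(π*x) dx = -2/π.
Sum: -3/π + 12/π^3 − 2/π = -5/π + 12/π^3.
So RHS = -∫_0^1 v(x) φ(x) dx = -12/π^3 + 5/π.
LHS = RHS, so the identity holds for this test φ.
Moreover u is smooth here and v(x) = u'(x) = -3*x**2 - 2*x pointwise, so the identity holds for every test function. Hence v is the weak derivative of u.


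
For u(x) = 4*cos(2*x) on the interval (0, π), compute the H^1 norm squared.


||u||_{H^1(0,π)}^2 = 40*π

u'(x) = -8*sin(2*x).
Expand u² and (u')² and integrate term by term on (0, π), using: for integers n ≥ 1, ∫_0^π sin²(nx) dx = ∫_0^π cos²(nx) dx = π/2; for n ≠ n', ∫_0^π sin(nx)sin(n'x) dx = ∫_0^π cos(nx)cos(n'x) dx = 0; and by product-to-sum, ∫_0^π sin(nx)cos(n'x) dx = ½∫_0^π [sin((n+n')x) + sin((n−n')x)] dx, which is 0 when n+n' is even and 2n/(n²−n'²) when n+n' is odd (it need not vanish on (0, π)).
  u² squared terms: (4)²·∫cos(2x)² dx = 16·π/2 = 8*π.
  So ∫_0^π u² dx = 8*π.
  (u')² squared terms: (-8)²·∫sin(2x)² dx = 64·π/2 = 32*π.
  So ∫_0^π (u')² dx = 32*π.
||u||_{H^1}^2 = (8*π) + (32*π) = 40*π.


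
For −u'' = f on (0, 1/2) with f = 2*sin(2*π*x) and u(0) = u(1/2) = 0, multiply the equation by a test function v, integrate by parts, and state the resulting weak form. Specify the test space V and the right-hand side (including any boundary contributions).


V = H^1_0(0, 1/2) (so v(0) = v(1/2) = 0); weak form: ∫_0^1/2 u'v' dx = ∫_0^1/2 (2*sin(2*π*x)) v dx for all v ∈ V.

Multiply both sides by a test function v and integrate from 0 to 1/2:
  ∫_0^1/2 −u''(x) v(x) dx = ∫_0^1/2 f(x) v(x) dx.
Integrate the LHS by parts once:
  ∫_0^1/2 −u'' v dx = −[u'(x) v(x)]_0^1/2 + ∫_0^1/2 u'(x) v'(x) dx.
Thus ∫_0^1/2 u'(x) v'(x) dx = ∫_0^1/2 f(x) v(x) dx + [u'(x) v(x)]_0^1/2.
Choose V so that boundary terms are either known or forced to vanish.
u is Dirichlet: u(0) = u(1/2) = 0. Let V = H^1_0(0, 1/2); then v(0) = v(1/2) = 0, and [u' v]_0^1/2 = 0.
Weak formulation: find u (satisfying any essential BC) such that ∫_0^1/2 u'(x) v'(x) dx = ∫_0^1/2 f v dx for all v ∈ V.
Substituting f(x) = 2*sin(2*π*x), the right-hand side is ∫_0^1/2 (2*sin(2*π*x)) v dx.


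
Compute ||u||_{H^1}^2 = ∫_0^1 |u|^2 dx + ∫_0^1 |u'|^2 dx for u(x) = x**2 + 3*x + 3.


||u||_{H^1}^2 = 1231/30

The H^1 norm (squared) on an interval (0, L) is
  ||u||_{H^1}^2 = ∫_0^L u(x)^2 dx + ∫_0^L u'(x)^2 dx.
Compute u'(x) = 2*x + 3.
Then u(x)^2 = x**4 + 6*x**3 + 15*x**2 + 18*x + 9 and u'(x)^2 = 4*x**2 + 12*x + 9.
Integrate each monomial from 0 to 1 using ∫_0^1 c·x^n dx = c·1^(n+1)/(n+1):
  ∫_0^1 u(x)^2 dx = ∫_0^1 (x^4 + 6*x^3 + 15*x^2 + 18*x + 9) dx. Term by term:
    ∫_0^1 x^4 dx = 1/5;  ∫_0^1 6*x^3 dx = 3/2;  ∫_0^1 15*x^2 dx = 5;
    ∫_0^1 18*x dx = 9;  ∫_0^1 9 dx = 9.
  Sum: 1/5 + 3/2 + 5 + 9 + 9 = 247/10.
  ∫_0^1 u'(x)^2 dx = ∫_0^1 (4*x^2 + 12*x + 9) dx. Term by term:
    ∫_0^1 4*x^2 dx = 4/3;  ∫_0^1 12*x dx = 6;  ∫_0^1 9 dx = 9.
  Sum: 4/3 + 6 + 9 = 49/3.
Adding: ||u||_{H^1}^2 = 247/10 + 49/3 = 1231/30.


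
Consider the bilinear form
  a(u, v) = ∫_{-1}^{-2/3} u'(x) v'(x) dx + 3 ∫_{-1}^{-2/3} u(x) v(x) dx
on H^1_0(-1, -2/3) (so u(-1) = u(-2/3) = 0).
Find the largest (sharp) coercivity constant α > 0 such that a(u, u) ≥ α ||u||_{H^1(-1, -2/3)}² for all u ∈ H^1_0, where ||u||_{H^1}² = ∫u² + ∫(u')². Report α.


α = 1

Coercivity of a(·,·) on H^1_0(-1, -2/3) means a(u, u) ≥ α ||u||_{H^1}² for every u ∈ H^1_0.
The interval has length L = 1/3, and Poincaré/coercivity depend only on L. Here a(u, u) = ∫(u')² + (3)·∫u².
Here c = 3 ≥ 1, so a(u,u) = ∫(u')² + c∫u² ≥ ∫(u')² + ∫u² = ||u||_{H^1}², i.e. α = 1 works. No larger α is possible: a(u,u) ≥ α||u||_{H^1}² means (1−α)∫(u')² ≥ (α−c)∫u², and for the modes u_n = sin(nπ(x−x₀)/L) (x₀ the left endpoint) one has ∫u_n²/∫(u_n')² = (L/(nπ))² → 0, so a(u_n,u_n)/||u_n||_{H^1}² → 1. Hence the optimal constant is α = 1.
Therefore α = 1.


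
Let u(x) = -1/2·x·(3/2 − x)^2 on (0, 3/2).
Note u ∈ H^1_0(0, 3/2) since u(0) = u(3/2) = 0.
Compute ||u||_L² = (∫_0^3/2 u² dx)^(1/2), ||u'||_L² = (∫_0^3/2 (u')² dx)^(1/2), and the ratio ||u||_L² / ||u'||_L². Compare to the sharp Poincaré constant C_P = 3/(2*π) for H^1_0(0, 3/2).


||u||_L² / ||u'||_L² = 3*sqrt(14)/28 < C_P = 3/(2*π).

u(x) = -1/2·x·(3/2 − x)^2, so u'(x) = -3*x^2/2 + 3*x - 9/8.
u(x) = -1/2·x·(3/2 − x)^2 vanishes at x = 0 and x = 3/2, so u ∈ H^1_0(0, 3/2). Differentiate via the product rule and integrate the resulting polynomials term by term.
  ∫_0^3/2 u² dx = ∫_0^3/2 (x^6/4 - 3*x^5/2 + 27*x^4/8 - 27*x^3/8 + 81*x^2/64) dx. Term by term:
    ∫_0^3/2 x^6/4 dx = 2187/3584;  ∫_0^3/2 -3*x^5/2 dx = -729/256;  ∫_0^3/2 27*x^4/8 dx = 6561/1280;
    ∫_0^3/2 -27*x^3/8 dx = -2187/512;  ∫_0^3/2 81*x^2/64 dx = 729/512.
  Sum: 2187/3584 − 729/256 + 6561/1280 − 2187/512 + 729/512 = 729/17920.
  ∫_0^3/2 (u')² dx = ∫_0^3/2 (9*x^4/4 - 9*x^3 + 99*x^2/8 - 27*x/4 + 81/64) dx. Term by term:
    ∫_0^3/2 9*x^4/4 dx = 2187/640;  ∫_0^3/2 -9*x^3 dx = -729/64;  ∫_0^3/2 99*x^2/8 dx = 891/64;
    ∫_0^3/2 -27*x/4 dx = -243/32;  ∫_0^3/2 81/64 dx = 243/128.
  Sum: 2187/640 − 729/64 + 891/64 − 243/32 + 243/128 = 81/320.
∫_0^3/2 u² dx = 729/17920, so ||u||_L² = 27*sqrt(70)/1120.
∫_0^3/2 (u')² dx = 81/320, so ||u'||_L² = 9*sqrt(5)/40.
Ratio ||u||_L² / ||u'||_L² = 3*sqrt(14)/28.
Sharp Poincaré constant on H^1_0(0, 3/2) is C_P = L/π = 3/(2*π), achieved by sin(2*π/3·x).
A polynomial bump cannot attain the sharp Poincaré constant (only the first sine eigenfunction does), so the ratio is strictly less than C_P, consistent with ||u||_L² ≤ C_P ||u'||_L².


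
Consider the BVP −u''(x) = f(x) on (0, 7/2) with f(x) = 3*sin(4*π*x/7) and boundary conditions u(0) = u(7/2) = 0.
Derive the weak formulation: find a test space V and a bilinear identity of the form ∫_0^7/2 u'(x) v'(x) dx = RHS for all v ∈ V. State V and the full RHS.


V = H^1_0(0, 7/2) (so v(0) = v(7/2) = 0); weak form: ∫_0^7/2 u'v' dx = ∫_0^7/2 (3*sin(4*π*x/7)) v dx for all v ∈ V.

Multiply both sides by a test function v and integrate from 0 to 7/2:
  ∫_0^7/2 −u''(x) v(x) dx = ∫_0^7/2 f(x) v(x) dx.
Integrate the LHS by parts once:
  ∫_0^7/2 −u'' v dx = −[u'(x) v(x)]_0^7/2 + ∫_0^7/2 u'(x) v'(x) dx.
Thus ∫_0^7/2 u'(x) v'(x) dx = ∫_0^7/2 f(x) v(x) dx + [u'(x) v(x)]_0^7/2.
Choose V so that boundary terms are either known or forced to vanish.
u is Dirichlet: u(0) = u(7/2) = 0. Let V = H^1_0(0, 7/2); then v(0) = v(7/2) = 0, and [u' v]_0^7/2 = 0.
Weak formulation: find u (satisfying any essential BC) such that ∫_0^7/2 u'(x) v'(x) dx = ∫_0^7/2 f v dx for all v ∈ V.
Substituting f(x) = 3*sin(4*π*x/7), the right-hand side is ∫_0^7/2 (3*sin(4*π*x/7)) v dx.
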